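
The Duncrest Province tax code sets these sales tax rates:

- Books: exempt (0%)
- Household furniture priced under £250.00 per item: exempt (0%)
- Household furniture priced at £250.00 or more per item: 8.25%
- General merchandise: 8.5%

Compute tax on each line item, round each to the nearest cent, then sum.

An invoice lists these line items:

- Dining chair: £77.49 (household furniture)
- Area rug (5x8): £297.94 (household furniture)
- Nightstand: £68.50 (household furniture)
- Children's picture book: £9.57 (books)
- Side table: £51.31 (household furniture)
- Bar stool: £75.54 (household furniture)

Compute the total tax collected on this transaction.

Dining chair £77.49: household furniture, under £250.00 → 0% → £0.00
Area rug (5x8) £297.94: household furniture, £250.00 or more → 8.25% → £24.58
Nightstand £68.50: household furniture, under £250.00 → 0% → £0.00
Children's picture book £9.57: books → 0% → £0.00
Side table £51.31: household furniture, under £250.00 → 0% → £0.00
Bar stool £75.54: household furniture, under £250.00 → 0% → £0.00
Total tax = £24.58

£24.58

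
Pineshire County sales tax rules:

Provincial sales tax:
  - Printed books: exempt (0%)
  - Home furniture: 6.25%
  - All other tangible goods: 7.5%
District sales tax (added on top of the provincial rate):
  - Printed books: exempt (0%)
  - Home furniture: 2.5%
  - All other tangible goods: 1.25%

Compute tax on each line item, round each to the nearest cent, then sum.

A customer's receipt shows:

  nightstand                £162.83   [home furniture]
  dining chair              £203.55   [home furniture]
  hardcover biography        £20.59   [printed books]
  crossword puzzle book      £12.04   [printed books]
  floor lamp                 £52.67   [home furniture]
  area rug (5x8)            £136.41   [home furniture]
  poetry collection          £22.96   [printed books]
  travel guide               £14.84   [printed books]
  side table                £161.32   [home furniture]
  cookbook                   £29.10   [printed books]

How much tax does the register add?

£62.73

Nightstand £162.83: home furniture → 6.25% + 2.5% district = 8.75% → £14.25
Dining chair £203.55: home furniture → 6.25% + 2.5% district = 8.75% → £17.81
Hardcover biography £20.59: printed books → 0% + 0% district = 0% → £0.00
Crossword puzzle book £12.04: printed books → 0% + 0% district = 0% → £0.00
Floor lamp £52.67: home furniture → 6.25% + 2.5% district = 8.75% → £4.61
Area rug (5x8) £136.41: home furniture → 6.25% + 2.5% district = 8.75% → £11.94
Poetry collection £22.96: printed books → 0% + 0% district = 0% → £0.00
Travel guide £14.84: printed books → 0% + 0% district = 0% → £0.00
Side table £161.32: home furniture → 6.25% + 2.5% district = 8.75% → £14.12
Cookbook £29.10: printed books → 0% + 0% district = 0% → £0.00
Total tax = £14.25 + £17.81 + £4.61 + £11.94 + £14.12 = £62.73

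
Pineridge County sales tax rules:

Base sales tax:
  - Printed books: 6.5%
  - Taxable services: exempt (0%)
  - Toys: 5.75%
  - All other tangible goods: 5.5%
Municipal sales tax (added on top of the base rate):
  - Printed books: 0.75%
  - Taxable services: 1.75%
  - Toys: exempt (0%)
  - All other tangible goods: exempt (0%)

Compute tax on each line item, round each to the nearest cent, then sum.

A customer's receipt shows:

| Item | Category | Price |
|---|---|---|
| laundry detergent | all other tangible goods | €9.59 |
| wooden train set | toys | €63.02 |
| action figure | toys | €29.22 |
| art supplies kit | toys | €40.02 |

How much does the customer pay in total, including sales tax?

Laundry detergent €9.59: all other tangible goods → 5.5% + 0% municipal = 5.5% → €0.53
Wooden train set €63.02: toys → 5.75% + 0% municipal = 5.75% → €3.62
Action figure €29.22: toys → 5.75% + 0% municipal = 5.75% → €1.68
Art supplies kit €40.02: toys → 5.75% + 0% municipal = 5.75% → €2.30
Subtotal = €141.85; tax = €8.13; total due = €149.98

€149.98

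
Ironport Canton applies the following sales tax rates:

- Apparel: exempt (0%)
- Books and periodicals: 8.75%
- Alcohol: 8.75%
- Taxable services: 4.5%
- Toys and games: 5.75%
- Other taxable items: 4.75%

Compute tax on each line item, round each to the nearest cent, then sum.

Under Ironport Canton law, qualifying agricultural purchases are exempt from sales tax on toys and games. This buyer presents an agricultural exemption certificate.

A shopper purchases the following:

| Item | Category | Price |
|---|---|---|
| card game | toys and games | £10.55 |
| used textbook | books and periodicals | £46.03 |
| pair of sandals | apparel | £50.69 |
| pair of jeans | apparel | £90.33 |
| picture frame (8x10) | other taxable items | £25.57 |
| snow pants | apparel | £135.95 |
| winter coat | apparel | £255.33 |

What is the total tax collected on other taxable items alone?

£1.21

Picture frame (8x10) £25.57: other taxable items → 4.75% → £1.21
Tax on other taxable items = £1.21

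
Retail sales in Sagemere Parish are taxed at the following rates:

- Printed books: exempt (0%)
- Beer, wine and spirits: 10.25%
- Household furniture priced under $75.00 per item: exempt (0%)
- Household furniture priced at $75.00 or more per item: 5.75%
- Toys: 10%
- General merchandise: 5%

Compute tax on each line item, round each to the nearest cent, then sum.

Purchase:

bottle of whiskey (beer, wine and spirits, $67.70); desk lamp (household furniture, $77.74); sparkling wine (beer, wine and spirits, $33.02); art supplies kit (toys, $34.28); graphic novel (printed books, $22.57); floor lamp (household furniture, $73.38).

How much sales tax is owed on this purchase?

Bottle of whiskey $67.70: beer, wine and spirits → 10.25% → $6.94
Desk lamp $77.74: household furniture, $75.00 or more → 5.75% → $4.47
Sparkling wine $33.02: beer, wine and spirits → 10.25% → $3.38
Art supplies kit $34.28: toys → 10% → $3.43
Graphic novel $22.57: printed books → 0% → $0.00
Floor lamp $73.38: household furniture, under $75.00 → 0% → $0.00
Total tax = $6.94 + $4.47 + $3.38 + $3.43 = $18.22

$18.22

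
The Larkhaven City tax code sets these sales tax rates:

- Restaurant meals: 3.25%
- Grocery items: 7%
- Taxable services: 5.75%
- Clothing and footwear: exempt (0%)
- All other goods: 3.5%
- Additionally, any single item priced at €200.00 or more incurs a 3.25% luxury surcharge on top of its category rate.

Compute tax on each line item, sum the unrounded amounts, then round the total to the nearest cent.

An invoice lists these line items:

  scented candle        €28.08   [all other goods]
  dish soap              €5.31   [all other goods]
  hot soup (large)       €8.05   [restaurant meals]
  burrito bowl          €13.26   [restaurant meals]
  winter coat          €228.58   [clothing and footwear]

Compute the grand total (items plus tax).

Scented candle €28.08: all other goods → 3.5% → €0.9828
Dish soap €5.31: all other goods → 3.5% → €0.18585
Hot soup (large) €8.05: restaurant meals → 3.25% → €0.261625
Burrito bowl €13.26: restaurant meals → 3.25% → €0.43095
Winter coat €228.58: clothing and footwear → 0% + 3.25% surcharge = 3.25% → €7.42885
Subtotal = €283.28; unrounded tax = €9.290075 → €9.29; total due = €292.57

€292.57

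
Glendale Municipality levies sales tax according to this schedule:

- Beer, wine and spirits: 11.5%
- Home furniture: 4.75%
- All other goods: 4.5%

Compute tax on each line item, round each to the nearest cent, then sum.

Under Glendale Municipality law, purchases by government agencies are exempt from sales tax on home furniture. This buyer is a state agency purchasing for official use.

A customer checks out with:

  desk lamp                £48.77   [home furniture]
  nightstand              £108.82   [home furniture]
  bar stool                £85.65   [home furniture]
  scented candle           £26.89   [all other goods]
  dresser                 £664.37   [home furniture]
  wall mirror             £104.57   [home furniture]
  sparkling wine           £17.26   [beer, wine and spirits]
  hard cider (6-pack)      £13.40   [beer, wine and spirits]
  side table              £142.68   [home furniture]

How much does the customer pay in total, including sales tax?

Desk lamp £48.77: home furniture, buyer-exempt → 0% → £0.00
Nightstand £108.82: home furniture, buyer-exempt → 0% → £0.00
Bar stool £85.65: home furniture, buyer-exempt → 0% → £0.00
Scented candle £26.89: all other goods → 4.5% → £1.21
Dresser £664.37: home furniture, buyer-exempt → 0% → £0.00
Wall mirror £104.57: home furniture, buyer-exempt → 0% → £0.00
Sparkling wine £17.26: beer, wine and spirits → 11.5% → £1.98
Hard cider (6-pack) £13.40: beer, wine and spirits → 11.5% → £1.54
Side table £142.68: home furniture, buyer-exempt → 0% → £0.00
Subtotal = £1212.41; tax = £4.73; total due = £1217.14

£1217.14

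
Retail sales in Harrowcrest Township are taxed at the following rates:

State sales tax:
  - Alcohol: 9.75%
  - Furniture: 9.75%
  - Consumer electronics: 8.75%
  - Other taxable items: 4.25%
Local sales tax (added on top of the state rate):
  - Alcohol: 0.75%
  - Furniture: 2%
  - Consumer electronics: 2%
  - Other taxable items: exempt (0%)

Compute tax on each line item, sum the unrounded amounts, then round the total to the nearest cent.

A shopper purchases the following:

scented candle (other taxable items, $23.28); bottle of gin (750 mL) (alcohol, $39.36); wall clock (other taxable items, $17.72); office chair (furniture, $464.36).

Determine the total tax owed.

$60.44

Scented candle $23.28: other taxable items → 4.25% + 0% local = 4.25% → $0.9894
Bottle of gin (750 mL) $39.36: alcohol → 9.75% + 0.75% local = 10.5% → $4.1328
Wall clock $17.72: other taxable items → 4.25% + 0% local = 4.25% → $0.7531
Office chair $464.36: furniture → 9.75% + 2% local = 11.75% → $54.5623
Unrounded tax sum = $60.4376 → $60.44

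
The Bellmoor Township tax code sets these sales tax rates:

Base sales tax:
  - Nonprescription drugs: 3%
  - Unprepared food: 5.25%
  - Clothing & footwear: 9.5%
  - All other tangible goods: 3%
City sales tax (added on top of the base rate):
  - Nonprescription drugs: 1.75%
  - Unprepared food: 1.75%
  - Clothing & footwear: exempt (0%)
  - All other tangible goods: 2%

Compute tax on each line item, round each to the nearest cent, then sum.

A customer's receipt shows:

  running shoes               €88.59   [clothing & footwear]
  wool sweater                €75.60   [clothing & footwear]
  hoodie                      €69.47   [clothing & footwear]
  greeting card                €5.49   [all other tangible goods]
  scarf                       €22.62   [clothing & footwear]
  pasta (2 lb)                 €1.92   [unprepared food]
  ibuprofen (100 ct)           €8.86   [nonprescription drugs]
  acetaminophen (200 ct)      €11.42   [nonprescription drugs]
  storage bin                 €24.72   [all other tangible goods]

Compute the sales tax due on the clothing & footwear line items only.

Running shoes €88.59: clothing & footwear → 9.5% + 0% city = 9.5% → €8.42
Wool sweater €75.60: clothing & footwear → 9.5% + 0% city = 9.5% → €7.18
Hoodie €69.47: clothing & footwear → 9.5% + 0% city = 9.5% → €6.60
Scarf €22.62: clothing & footwear → 9.5% + 0% city = 9.5% → €2.15
Tax on clothing & footwear = €8.42 + €7.18 + €6.60 + €2.15 = €24.35

€24.35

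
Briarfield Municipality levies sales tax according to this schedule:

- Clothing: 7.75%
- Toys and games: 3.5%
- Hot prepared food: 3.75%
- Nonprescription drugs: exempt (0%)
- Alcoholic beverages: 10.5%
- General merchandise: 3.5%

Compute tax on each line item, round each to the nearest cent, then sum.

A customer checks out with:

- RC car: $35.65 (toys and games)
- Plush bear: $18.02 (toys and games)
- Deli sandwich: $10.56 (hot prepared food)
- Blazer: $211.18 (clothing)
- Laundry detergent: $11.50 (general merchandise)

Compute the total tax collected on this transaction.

$19.05

RC car $35.65: toys and games → 3.5% → $1.25
Plush bear $18.02: toys and games → 3.5% → $0.63
Deli sandwich $10.56: hot prepared food → 3.75% → $0.40
Blazer $211.18: clothing → 7.75% → $16.37
Laundry detergent $11.50: general merchandise → 3.5% → $0.40
Total tax = $1.25 + $0.63 + $0.40 + $16.37 + $0.40 = $19.05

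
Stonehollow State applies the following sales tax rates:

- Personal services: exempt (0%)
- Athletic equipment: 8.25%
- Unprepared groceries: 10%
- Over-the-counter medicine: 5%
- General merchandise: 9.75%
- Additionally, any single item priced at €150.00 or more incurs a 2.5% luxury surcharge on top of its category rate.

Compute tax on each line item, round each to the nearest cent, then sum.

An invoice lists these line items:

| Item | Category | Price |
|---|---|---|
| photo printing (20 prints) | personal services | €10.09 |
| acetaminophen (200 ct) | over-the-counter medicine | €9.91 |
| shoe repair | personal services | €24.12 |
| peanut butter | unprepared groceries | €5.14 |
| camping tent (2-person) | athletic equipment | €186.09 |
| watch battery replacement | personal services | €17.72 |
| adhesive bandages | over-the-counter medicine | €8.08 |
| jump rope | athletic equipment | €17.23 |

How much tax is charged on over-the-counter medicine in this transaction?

€0.90

Acetaminophen (200 ct) €9.91: over-the-counter medicine → 5% → €0.50
Adhesive bandages €8.08: over-the-counter medicine → 5% → €0.40
Tax on over-the-counter medicine = €0.50 + €0.40 = €0.90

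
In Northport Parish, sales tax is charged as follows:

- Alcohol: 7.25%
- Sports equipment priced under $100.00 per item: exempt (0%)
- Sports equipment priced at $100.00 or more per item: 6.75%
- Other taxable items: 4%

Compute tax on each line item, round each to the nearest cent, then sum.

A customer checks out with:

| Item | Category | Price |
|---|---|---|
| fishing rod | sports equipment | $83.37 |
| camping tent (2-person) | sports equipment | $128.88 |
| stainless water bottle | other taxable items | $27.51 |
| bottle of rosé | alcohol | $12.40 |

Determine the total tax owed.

Fishing rod $83.37: sports equipment, under $100.00 → 0% → $0.00
Camping tent (2-person) $128.88: sports equipment, $100.00 or more → 6.75% → $8.70
Stainless water bottle $27.51: other taxable items → 4% → $1.10
Bottle of rosé $12.40: alcohol → 7.25% → $0.90
Total tax = $8.70 + $1.10 + $0.90 = $10.70

$10.70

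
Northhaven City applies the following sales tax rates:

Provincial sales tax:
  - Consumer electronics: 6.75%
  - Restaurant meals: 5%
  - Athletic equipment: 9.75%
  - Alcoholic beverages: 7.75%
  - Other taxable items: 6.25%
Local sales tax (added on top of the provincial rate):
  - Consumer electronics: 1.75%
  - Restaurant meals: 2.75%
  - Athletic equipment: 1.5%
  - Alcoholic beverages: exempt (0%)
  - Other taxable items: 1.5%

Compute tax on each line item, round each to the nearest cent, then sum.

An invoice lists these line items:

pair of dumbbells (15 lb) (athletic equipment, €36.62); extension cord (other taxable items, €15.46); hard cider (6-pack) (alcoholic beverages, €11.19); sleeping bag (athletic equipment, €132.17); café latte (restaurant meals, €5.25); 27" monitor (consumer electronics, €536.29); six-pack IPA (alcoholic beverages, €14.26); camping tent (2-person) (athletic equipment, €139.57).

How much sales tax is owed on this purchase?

€83.86

Pair of dumbbells (15 lb) €36.62: athletic equipment → 9.75% + 1.5% local = 11.25% → €4.12
Extension cord €15.46: other taxable items → 6.25% + 1.5% local = 7.75% → €1.20
Hard cider (6-pack) €11.19: alcoholic beverages → 7.75% + 0% local = 7.75% → €0.87
Sleeping bag €132.17: athletic equipment → 9.75% + 1.5% local = 11.25% → €14.87
Café latte €5.25: restaurant meals → 5% + 2.75% local = 7.75% → €0.41
27" monitor €536.29: consumer electronics → 6.75% + 1.75% local = 8.5% → €45.58
Six-pack IPA €14.26: alcoholic beverages → 7.75% + 0% local = 7.75% → €1.11
Camping tent (2-person) €139.57: athletic equipment → 9.75% + 1.5% local = 11.25% → €15.70
Total tax = €4.12 + €1.20 + €0.87 + €14.87 + €0.41 + €45.58 + €1.11 + €15.70 = €83.86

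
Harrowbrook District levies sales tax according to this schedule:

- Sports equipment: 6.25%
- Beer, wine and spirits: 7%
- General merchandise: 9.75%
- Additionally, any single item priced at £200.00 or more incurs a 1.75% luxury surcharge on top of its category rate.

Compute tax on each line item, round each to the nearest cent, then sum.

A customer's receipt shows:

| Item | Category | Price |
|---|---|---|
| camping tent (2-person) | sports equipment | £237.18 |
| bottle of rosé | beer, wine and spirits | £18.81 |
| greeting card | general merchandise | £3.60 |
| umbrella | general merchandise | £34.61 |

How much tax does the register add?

Camping tent (2-person) £237.18: sports equipment → 6.25% + 1.75% surcharge = 8% → £18.97
Bottle of rosé £18.81: beer, wine and spirits → 7% → £1.32
Greeting card £3.60: general merchandise → 9.75% → £0.35
Umbrella £34.61: general merchandise → 9.75% → £3.37
Total tax = £18.97 + £1.32 + £0.35 + £3.37 = £24.01

£24.01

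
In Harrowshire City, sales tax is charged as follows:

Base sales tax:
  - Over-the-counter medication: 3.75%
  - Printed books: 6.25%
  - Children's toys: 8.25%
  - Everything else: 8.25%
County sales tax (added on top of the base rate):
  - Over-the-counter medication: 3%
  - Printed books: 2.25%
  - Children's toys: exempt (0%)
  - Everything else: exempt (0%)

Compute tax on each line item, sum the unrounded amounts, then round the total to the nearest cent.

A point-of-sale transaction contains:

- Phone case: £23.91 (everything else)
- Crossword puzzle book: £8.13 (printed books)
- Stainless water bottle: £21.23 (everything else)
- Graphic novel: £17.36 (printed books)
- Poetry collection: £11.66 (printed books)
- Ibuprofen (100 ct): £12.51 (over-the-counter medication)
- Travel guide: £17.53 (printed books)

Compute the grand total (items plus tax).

£121.55

Phone case £23.91: everything else → 8.25% + 0% county = 8.25% → £1.972575
Crossword puzzle book £8.13: printed books → 6.25% + 2.25% county = 8.5% → £0.69105
Stainless water bottle £21.23: everything else → 8.25% + 0% county = 8.25% → £1.751475
Graphic novel £17.36: printed books → 6.25% + 2.25% county = 8.5% → £1.4756
Poetry collection £11.66: printed books → 6.25% + 2.25% county = 8.5% → £0.9911
Ibuprofen (100 ct) £12.51: over-the-counter medication → 3.75% + 3% county = 6.75% → £0.844425
Travel guide £17.53: printed books → 6.25% + 2.25% county = 8.5% → £1.49005
Subtotal = £112.33; unrounded tax = £9.216275 → £9.22; total due = £121.55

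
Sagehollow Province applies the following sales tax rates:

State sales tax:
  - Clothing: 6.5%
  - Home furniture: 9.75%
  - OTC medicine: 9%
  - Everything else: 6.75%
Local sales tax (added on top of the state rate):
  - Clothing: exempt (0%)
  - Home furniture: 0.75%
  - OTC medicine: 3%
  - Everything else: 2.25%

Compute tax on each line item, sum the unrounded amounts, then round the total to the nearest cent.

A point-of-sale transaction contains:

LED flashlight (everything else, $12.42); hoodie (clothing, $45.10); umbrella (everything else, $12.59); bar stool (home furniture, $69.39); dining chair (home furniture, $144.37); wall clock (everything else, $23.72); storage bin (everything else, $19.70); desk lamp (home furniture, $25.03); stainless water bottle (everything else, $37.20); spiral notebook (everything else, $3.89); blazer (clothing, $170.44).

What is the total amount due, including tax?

$612.79

LED flashlight $12.42: everything else → 6.75% + 2.25% local = 9% → $1.1178
Hoodie $45.10: clothing → 6.5% + 0% local = 6.5% → $2.9315
Umbrella $12.59: everything else → 6.75% + 2.25% local = 9% → $1.1331
Bar stool $69.39: home furniture → 9.75% + 0.75% local = 10.5% → $7.28595
Dining chair $144.37: home furniture → 9.75% + 0.75% local = 10.5% → $15.15885
Wall clock $23.72: everything else → 6.75% + 2.25% local = 9% → $2.1348
Storage bin $19.70: everything else → 6.75% + 2.25% local = 9% → $1.773
Desk lamp $25.03: home furniture → 9.75% + 0.75% local = 10.5% → $2.62815
Stainless water bottle $37.20: everything else → 6.75% + 2.25% local = 9% → $3.348
Spiral notebook $3.89: everything else → 6.75% + 2.25% local = 9% → $0.3501
Blazer $170.44: clothing → 6.5% + 0% local = 6.5% → $11.0786
Subtotal = $563.85; unrounded tax = $48.93985 → $48.94; total due = $612.79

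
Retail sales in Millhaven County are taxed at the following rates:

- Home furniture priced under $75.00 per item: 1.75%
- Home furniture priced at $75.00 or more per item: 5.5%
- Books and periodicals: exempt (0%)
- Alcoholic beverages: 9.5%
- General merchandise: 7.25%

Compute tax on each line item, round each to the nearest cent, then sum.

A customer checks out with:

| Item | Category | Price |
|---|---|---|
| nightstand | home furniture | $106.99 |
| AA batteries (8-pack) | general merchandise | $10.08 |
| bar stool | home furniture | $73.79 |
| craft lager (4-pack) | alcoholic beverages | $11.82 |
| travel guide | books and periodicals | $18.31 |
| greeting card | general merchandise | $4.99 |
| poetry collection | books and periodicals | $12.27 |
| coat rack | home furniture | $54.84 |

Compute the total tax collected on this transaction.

Nightstand $106.99: home furniture, $75.00 or more → 5.5% → $5.88
AA batteries (8-pack) $10.08: general merchandise → 7.25% → $0.73
Bar stool $73.79: home furniture, under $75.00 → 1.75% → $1.29
Craft lager (4-pack) $11.82: alcoholic beverages → 9.5% → $1.12
Travel guide $18.31: books and periodicals → 0% → $0.00
Greeting card $4.99: general merchandise → 7.25% → $0.36
Poetry collection $12.27: books and periodicals → 0% → $0.00
Coat rack $54.84: home furniture, under $75.00 → 1.75% → $0.96
Total tax = $5.88 + $0.73 + $1.29 + $1.12 + $0.36 + $0.96 = $10.34

$10.34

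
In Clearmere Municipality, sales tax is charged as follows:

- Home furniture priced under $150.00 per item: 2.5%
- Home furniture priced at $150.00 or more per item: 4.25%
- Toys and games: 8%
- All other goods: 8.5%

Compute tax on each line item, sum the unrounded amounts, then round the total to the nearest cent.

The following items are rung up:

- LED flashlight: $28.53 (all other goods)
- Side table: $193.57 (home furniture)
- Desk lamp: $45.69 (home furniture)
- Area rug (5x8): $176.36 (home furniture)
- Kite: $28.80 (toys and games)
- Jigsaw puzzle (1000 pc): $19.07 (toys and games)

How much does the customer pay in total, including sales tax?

LED flashlight $28.53: all other goods → 8.5% → $2.42505
Side table $193.57: home furniture, $150.00 or more → 4.25% → $8.226725
Desk lamp $45.69: home furniture, under $150.00 → 2.5% → $1.14225
Area rug (5x8) $176.36: home furniture, $150.00 or more → 4.25% → $7.4953
Kite $28.80: toys and games → 8% → $2.304
Jigsaw puzzle (1000 pc) $19.07: toys and games → 8% → $1.5256
Subtotal = $492.02; unrounded tax = $23.118925 → $23.12; total due = $515.14

$515.14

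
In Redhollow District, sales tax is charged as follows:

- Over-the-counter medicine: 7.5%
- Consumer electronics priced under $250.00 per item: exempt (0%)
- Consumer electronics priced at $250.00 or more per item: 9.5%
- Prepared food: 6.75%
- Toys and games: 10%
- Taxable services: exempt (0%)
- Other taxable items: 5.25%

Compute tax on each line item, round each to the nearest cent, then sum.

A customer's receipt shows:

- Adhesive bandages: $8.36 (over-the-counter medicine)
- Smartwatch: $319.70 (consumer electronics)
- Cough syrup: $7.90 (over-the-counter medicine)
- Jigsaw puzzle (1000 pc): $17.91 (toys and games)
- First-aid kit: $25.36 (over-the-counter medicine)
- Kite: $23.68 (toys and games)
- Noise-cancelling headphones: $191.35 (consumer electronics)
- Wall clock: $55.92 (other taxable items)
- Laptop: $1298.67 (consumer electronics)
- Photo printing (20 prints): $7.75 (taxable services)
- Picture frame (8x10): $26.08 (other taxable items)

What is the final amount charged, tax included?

Adhesive bandages $8.36: over-the-counter medicine → 7.5% → $0.63
Smartwatch $319.70: consumer electronics, $250.00 or more → 9.5% → $30.37
Cough syrup $7.90: over-the-counter medicine → 7.5% → $0.59
Jigsaw puzzle (1000 pc) $17.91: toys and games → 10% → $1.79
First-aid kit $25.36: over-the-counter medicine → 7.5% → $1.90
Kite $23.68: toys and games → 10% → $2.37
Noise-cancelling headphones $191.35: consumer electronics, under $250.00 → 0% → $0.00
Wall clock $55.92: other taxable items → 5.25% → $2.94
Laptop $1298.67: consumer electronics, $250.00 or more → 9.5% → $123.37
Photo printing (20 prints) $7.75: taxable services → 0% → $0.00
Picture frame (8x10) $26.08: other taxable items → 5.25% → $1.37
Subtotal = $1982.68; tax = $165.33; total due = $2148.01

$2148.01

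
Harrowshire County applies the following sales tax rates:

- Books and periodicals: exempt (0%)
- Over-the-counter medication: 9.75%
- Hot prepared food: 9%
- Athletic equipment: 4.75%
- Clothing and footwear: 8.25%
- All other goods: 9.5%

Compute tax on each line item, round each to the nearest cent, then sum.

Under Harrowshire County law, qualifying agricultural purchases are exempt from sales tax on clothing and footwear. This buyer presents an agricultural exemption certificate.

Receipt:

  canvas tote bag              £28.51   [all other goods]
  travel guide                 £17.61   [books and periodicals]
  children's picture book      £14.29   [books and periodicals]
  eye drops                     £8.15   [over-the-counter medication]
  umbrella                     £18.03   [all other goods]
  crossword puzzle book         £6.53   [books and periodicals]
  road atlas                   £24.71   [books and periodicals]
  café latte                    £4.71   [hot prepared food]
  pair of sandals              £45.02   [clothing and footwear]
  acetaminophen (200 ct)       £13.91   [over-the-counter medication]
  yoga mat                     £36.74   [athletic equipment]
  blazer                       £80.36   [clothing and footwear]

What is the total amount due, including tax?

Canvas tote bag £28.51: all other goods → 9.5% → £2.71
Travel guide £17.61: books and periodicals → 0% → £0.00
Children's picture book £14.29: books and periodicals → 0% → £0.00
Eye drops £8.15: over-the-counter medication → 9.75% → £0.79
Umbrella £18.03: all other goods → 9.5% → £1.71
Crossword puzzle book £6.53: books and periodicals → 0% → £0.00
Road atlas £24.71: books and periodicals → 0% → £0.00
Café latte £4.71: hot prepared food → 9% → £0.42
Pair of sandals £45.02: clothing and footwear, buyer-exempt → 0% → £0.00
Acetaminophen (200 ct) £13.91: over-the-counter medication → 9.75% → £1.36
Yoga mat £36.74: athletic equipment → 4.75% → £1.75
Blazer £80.36: clothing and footwear, buyer-exempt → 0% → £0.00
Subtotal = £298.57; tax = £8.74; total due = £307.31

£307.31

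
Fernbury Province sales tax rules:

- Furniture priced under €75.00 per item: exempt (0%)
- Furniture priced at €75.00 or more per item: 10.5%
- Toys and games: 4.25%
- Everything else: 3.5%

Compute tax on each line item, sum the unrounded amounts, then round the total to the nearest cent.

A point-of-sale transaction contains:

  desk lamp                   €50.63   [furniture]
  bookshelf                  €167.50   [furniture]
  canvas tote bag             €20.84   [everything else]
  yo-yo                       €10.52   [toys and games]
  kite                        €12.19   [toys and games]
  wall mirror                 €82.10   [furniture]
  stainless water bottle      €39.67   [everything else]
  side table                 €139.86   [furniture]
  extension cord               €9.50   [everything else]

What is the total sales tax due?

€44.31

Desk lamp €50.63: furniture, under €75.00 → 0% → €0.00
Bookshelf €167.50: furniture, €75.00 or more → 10.5% → €17.5875
Canvas tote bag €20.84: everything else → 3.5% → €0.7294
Yo-yo €10.52: toys and games → 4.25% → €0.4471
Kite €12.19: toys and games → 4.25% → €0.518075
Wall mirror €82.10: furniture, €75.00 or more → 10.5% → €8.6205
Stainless water bottle €39.67: everything else → 3.5% → €1.38845
Side table €139.86: furniture, €75.00 or more → 10.5% → €14.6853
Extension cord €9.50: everything else → 3.5% → €0.3325
Unrounded tax sum = €44.308825 → €44.31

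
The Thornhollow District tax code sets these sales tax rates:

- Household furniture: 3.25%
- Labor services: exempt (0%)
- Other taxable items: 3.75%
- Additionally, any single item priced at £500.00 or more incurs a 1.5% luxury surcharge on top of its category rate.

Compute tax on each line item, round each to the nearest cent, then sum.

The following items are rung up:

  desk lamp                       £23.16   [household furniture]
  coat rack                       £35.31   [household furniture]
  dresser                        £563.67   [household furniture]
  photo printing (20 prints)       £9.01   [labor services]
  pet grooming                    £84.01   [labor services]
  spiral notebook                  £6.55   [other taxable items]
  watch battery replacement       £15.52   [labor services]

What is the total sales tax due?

Desk lamp £23.16: household furniture → 3.25% → £0.75
Coat rack £35.31: household furniture → 3.25% → £1.15
Dresser £563.67: household furniture → 3.25% + 1.5% surcharge = 4.75% → £26.77
Photo printing (20 prints) £9.01: labor services → 0% → £0.00
Pet grooming £84.01: labor services → 0% → £0.00
Spiral notebook £6.55: other taxable items → 3.75% → £0.25
Watch battery replacement £15.52: labor services → 0% → £0.00
Total tax = £0.75 + £1.15 + £26.77 + £0.25 = £28.92

£28.92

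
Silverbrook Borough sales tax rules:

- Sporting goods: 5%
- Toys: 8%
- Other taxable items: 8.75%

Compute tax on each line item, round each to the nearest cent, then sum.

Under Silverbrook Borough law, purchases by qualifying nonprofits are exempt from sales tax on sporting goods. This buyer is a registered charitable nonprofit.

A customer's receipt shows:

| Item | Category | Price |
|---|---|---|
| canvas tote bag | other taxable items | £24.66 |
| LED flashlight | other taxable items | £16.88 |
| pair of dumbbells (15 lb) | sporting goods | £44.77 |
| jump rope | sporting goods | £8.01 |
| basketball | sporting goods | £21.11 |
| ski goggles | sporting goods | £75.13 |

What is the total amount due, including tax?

Canvas tote bag £24.66: other taxable items → 8.75% → £2.16
LED flashlight £16.88: other taxable items → 8.75% → £1.48
Pair of dumbbells (15 lb) £44.77: sporting goods, buyer-exempt → 0% → £0.00
Jump rope £8.01: sporting goods, buyer-exempt → 0% → £0.00
Basketball £21.11: sporting goods, buyer-exempt → 0% → £0.00
Ski goggles £75.13: sporting goods, buyer-exempt → 0% → £0.00
Subtotal = £190.56; tax = £3.64; total due = £194.20

£194.20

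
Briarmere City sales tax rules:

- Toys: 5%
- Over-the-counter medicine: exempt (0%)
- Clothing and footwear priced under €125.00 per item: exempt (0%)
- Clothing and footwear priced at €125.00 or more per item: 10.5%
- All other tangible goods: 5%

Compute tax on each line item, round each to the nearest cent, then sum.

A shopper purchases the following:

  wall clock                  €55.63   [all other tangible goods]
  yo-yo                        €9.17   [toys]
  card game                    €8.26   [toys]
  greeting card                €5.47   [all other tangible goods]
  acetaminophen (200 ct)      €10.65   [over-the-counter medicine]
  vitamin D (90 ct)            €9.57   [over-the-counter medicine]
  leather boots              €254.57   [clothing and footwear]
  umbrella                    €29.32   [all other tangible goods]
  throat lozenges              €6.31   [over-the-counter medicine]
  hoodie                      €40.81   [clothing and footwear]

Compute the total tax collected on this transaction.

Wall clock €55.63: all other tangible goods → 5% → €2.78
Yo-yo €9.17: toys → 5% → €0.46
Card game €8.26: toys → 5% → €0.41
Greeting card €5.47: all other tangible goods → 5% → €0.27
Acetaminophen (200 ct) €10.65: over-the-counter medicine → 0% → €0.00
Vitamin D (90 ct) €9.57: over-the-counter medicine → 0% → €0.00
Leather boots €254.57: clothing and footwear, €125.00 or more → 10.5% → €26.73
Umbrella €29.32: all other tangible goods → 5% → €1.47
Throat lozenges €6.31: over-the-counter medicine → 0% → €0.00
Hoodie €40.81: clothing and footwear, under €125.00 → 0% → €0.00
Total tax = €2.78 + €0.46 + €0.41 + €0.27 + €26.73 + €1.47 = €32.12

€32.12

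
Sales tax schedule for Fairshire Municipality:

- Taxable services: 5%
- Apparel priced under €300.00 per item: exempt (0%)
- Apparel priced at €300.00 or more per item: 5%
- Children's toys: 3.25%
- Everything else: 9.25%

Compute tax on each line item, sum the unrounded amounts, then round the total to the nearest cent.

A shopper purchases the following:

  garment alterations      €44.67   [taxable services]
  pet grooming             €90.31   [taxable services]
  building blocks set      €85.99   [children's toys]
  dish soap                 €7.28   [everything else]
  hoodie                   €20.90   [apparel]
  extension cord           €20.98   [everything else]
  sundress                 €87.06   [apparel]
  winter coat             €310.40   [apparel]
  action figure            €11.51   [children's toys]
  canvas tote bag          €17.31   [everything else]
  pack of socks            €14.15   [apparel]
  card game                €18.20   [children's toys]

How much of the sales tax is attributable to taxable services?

Garment alterations €44.67: taxable services → 5% → €2.2335
Pet grooming €90.31: taxable services → 5% → €4.5155
Tax on taxable services: unrounded sum = €6.749 → €6.75

€6.75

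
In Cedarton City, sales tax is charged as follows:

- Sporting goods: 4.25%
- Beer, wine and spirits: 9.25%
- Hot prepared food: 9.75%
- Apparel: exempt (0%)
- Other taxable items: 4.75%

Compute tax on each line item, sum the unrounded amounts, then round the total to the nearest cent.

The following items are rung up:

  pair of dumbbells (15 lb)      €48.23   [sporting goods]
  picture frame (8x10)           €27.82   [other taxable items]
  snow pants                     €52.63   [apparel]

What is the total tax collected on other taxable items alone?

Picture frame (8x10) €27.82: other taxable items → 4.75% → €1.32145
Tax on other taxable items: unrounded sum = €1.32145 → €1.32

€1.32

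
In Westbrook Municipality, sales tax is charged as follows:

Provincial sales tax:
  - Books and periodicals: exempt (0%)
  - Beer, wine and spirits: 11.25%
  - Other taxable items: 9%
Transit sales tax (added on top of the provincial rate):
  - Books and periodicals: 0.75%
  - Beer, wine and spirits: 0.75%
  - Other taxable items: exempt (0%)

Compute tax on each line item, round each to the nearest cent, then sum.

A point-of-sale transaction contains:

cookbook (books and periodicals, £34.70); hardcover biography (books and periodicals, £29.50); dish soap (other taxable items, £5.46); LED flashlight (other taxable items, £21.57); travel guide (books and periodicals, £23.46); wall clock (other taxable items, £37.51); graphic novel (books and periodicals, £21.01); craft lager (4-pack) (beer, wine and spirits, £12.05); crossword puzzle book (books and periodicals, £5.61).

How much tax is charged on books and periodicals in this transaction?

Cookbook £34.70: books and periodicals → 0% + 0.75% transit = 0.75% → £0.26
Hardcover biography £29.50: books and periodicals → 0% + 0.75% transit = 0.75% → £0.22
Travel guide £23.46: books and periodicals → 0% + 0.75% transit = 0.75% → £0.18
Graphic novel £21.01: books and periodicals → 0% + 0.75% transit = 0.75% → £0.16
Crossword puzzle book £5.61: books and periodicals → 0% + 0.75% transit = 0.75% → £0.04
Tax on books and periodicals = £0.26 + £0.22 + £0.18 + £0.16 + £0.04 = £0.86

£0.86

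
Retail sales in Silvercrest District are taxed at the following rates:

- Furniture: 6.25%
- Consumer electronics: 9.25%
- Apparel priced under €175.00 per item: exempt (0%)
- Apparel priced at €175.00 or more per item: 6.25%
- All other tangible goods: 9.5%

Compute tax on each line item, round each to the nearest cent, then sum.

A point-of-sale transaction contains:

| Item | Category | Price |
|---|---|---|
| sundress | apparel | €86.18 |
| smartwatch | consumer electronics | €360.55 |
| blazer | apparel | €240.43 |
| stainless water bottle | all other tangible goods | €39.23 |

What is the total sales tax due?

€52.11

Sundress €86.18: apparel, under €175.00 → 0% → €0.00
Smartwatch €360.55: consumer electronics → 9.25% → €33.35
Blazer €240.43: apparel, €175.00 or more → 6.25% → €15.03
Stainless water bottle €39.23: all other tangible goods → 9.5% → €3.73
Total tax = €33.35 + €15.03 + €3.73 = €52.11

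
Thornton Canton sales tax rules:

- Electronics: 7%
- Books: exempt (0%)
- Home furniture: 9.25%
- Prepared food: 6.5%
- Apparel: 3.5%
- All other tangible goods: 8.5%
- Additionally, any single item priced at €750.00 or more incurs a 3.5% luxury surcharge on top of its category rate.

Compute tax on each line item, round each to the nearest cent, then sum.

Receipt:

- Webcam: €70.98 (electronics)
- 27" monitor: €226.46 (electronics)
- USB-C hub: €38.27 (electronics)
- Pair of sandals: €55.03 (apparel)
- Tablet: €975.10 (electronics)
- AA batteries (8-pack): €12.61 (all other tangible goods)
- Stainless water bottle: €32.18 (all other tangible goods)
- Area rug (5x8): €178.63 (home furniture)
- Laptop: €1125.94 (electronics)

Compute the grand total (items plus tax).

Webcam €70.98: electronics → 7% → €4.97
27" monitor €226.46: electronics → 7% → €15.85
USB-C hub €38.27: electronics → 7% → €2.68
Pair of sandals €55.03: apparel → 3.5% → €1.93
Tablet €975.10: electronics → 7% + 3.5% surcharge = 10.5% → €102.39
AA batteries (8-pack) €12.61: all other tangible goods → 8.5% → €1.07
Stainless water bottle €32.18: all other tangible goods → 8.5% → €2.74
Area rug (5x8) €178.63: home furniture → 9.25% → €16.52
Laptop €1125.94: electronics → 7% + 3.5% surcharge = 10.5% → €118.22
Subtotal = €2715.20; tax = €266.37; total due = €2981.57

€2981.57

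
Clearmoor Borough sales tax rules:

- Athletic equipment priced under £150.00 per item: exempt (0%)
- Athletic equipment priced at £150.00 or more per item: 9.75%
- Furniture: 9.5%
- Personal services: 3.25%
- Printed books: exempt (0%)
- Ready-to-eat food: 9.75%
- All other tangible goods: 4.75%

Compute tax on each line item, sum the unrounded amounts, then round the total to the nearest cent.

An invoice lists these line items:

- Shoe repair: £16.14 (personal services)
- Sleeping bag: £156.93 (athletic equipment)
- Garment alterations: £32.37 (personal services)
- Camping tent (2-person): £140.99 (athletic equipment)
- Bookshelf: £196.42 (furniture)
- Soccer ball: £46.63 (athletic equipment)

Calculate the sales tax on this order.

Shoe repair £16.14: personal services → 3.25% → £0.52455
Sleeping bag £156.93: athletic equipment, £150.00 or more → 9.75% → £15.300675
Garment alterations £32.37: personal services → 3.25% → £1.052025
Camping tent (2-person) £140.99: athletic equipment, under £150.00 → 0% → £0.00
Bookshelf £196.42: furniture → 9.5% → £18.6599
Soccer ball £46.63: athletic equipment, under £150.00 → 0% → £0.00
Unrounded tax sum = £35.53715 → £35.54

£35.54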